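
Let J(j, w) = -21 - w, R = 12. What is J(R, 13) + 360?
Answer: 326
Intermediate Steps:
J(R, 13) + 360 = (-21 - 1*13) + 360 = (-21 - 13) + 360 = -34 + 360 = 326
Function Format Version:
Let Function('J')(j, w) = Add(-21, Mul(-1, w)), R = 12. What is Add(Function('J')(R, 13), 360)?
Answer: 326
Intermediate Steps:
Add(Function('J')(R, 13), 360) = Add(Add(-21, Mul(-1, 13)), 360) = Add(Add(-21, -13), 360) = Add(-34, 360) = 326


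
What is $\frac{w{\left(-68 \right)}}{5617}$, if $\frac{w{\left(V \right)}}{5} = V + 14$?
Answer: $- \frac{270}{5617} \approx -0.048068$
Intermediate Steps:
$w{\left(V \right)} = 70 + 5 V$ ($w{\left(V \right)} = 5 \left(V + 14\right) = 5 \left(14 + V\right) = 70 + 5 V$)
$\frac{w{\left(-68 \right)}}{5617} = \frac{70 + 5 \left(-68\right)}{5617} = \left(70 - 340\right) \frac{1}{5617} = \left(-270\right) \frac{1}{5617} = - \frac{270}{5617}$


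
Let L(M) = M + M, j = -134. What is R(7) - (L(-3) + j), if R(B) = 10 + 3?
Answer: 153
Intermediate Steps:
L(M) = 2*M
R(B) = 13
R(7) - (L(-3) + j) = 13 - (2*(-3) - 134) = 13 - (-6 - 134) = 13 - 1*(-140) = 13 + 140 = 153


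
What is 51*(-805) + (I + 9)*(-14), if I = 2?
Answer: -41209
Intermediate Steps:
51*(-805) + (I + 9)*(-14) = 51*(-805) + (2 + 9)*(-14) = -41055 + 11*(-14) = -41055 - 154 = -41209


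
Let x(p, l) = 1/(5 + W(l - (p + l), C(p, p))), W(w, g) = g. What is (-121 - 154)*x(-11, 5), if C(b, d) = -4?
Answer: -275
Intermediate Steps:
x(p, l) = 1 (x(p, l) = 1/(5 - 4) = 1/1 = 1)
(-121 - 154)*x(-11, 5) = (-121 - 154)*1 = -275*1 = -275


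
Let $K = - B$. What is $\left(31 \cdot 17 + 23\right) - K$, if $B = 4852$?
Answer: $5402$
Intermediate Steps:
$K = -4852$ ($K = \left(-1\right) 4852 = -4852$)
$\left(31 \cdot 17 + 23\right) - K = \left(31 \cdot 17 + 23\right) - -4852 = \left(527 + 23\right) + 4852 = 550 + 4852 = 5402$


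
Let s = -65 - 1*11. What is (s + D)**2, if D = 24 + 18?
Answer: 1156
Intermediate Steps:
D = 42
s = -76 (s = -65 - 11 = -76)
(s + D)**2 = (-76 + 42)**2 = (-34)**2 = 1156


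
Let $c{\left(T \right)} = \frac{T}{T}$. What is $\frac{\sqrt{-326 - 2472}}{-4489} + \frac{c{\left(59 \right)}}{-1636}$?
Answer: $- \frac{1}{1636} - \frac{i \sqrt{2798}}{4489} \approx -0.00061125 - 0.011783 i$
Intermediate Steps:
$c{\left(T \right)} = 1$
$\frac{\sqrt{-326 - 2472}}{-4489} + \frac{c{\left(59 \right)}}{-1636} = \frac{\sqrt{-326 - 2472}}{-4489} + 1 \frac{1}{-1636} = \sqrt{-2798} \left(- \frac{1}{4489}\right) + 1 \left(- \frac{1}{1636}\right) = i \sqrt{2798} \left(- \frac{1}{4489}\right) - \frac{1}{1636} = - \frac{i \sqrt{2798}}{4489} - \frac{1}{1636} = - \frac{1}{1636} - \frac{i \sqrt{2798}}{4489}$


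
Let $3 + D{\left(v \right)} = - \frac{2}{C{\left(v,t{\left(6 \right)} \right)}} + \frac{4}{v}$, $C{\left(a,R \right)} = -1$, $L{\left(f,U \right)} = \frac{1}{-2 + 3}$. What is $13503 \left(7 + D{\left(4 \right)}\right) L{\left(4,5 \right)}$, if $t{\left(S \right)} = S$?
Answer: $94521$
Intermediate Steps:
$L{\left(f,U \right)} = 1$ ($L{\left(f,U \right)} = 1^{-1} = 1$)
$D{\left(v \right)} = -1 + \frac{4}{v}$ ($D{\left(v \right)} = -3 + \left(- \frac{2}{-1} + \frac{4}{v}\right) = -3 + \left(\left(-2\right) \left(-1\right) + \frac{4}{v}\right) = -3 + \left(2 + \frac{4}{v}\right) = -1 + \frac{4}{v}$)
$13503 \left(7 + D{\left(4 \right)}\right) L{\left(4,5 \right)} = 13503 \left(7 + \frac{4 - 4}{4}\right) 1 = 13503 \left(7 + \frac{1}{4} \cdot 0\right) 1 = 13503 \left(7 + 0\right) 1 = 13503 \cdot 7 \cdot 1 = 13503 \cdot 7 = 94521$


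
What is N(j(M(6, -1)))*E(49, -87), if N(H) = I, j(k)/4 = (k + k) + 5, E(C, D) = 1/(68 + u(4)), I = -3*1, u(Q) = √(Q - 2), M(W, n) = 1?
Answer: -102/2311 + 3*√2/4622 ≈ -0.043219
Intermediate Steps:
u(Q) = √(-2 + Q)
I = -3
E(C, D) = 1/(68 + √2) (E(C, D) = 1/(68 + √(-2 + 4)) = 1/(68 + √2))
j(k) = 20 + 8*k (j(k) = 4*((k + k) + 5) = 4*(2*k + 5) = 4*(5 + 2*k) = 20 + 8*k)
N(H) = -3
N(j(M(6, -1)))*E(49, -87) = -3*(34/2311 - √2/4622) = -102/2311 + 3*√2/4622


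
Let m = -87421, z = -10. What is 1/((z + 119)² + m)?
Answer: -1/75540 ≈ -1.3238e-5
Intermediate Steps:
1/((z + 119)² + m) = 1/((-10 + 119)² - 87421) = 1/(109² - 87421) = 1/(11881 - 87421) = 1/(-75540) = -1/75540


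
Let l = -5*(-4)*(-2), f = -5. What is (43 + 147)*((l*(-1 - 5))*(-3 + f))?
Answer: -364800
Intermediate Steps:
l = -40 (l = 20*(-2) = -40)
(43 + 147)*((l*(-1 - 5))*(-3 + f)) = (43 + 147)*((-40*(-1 - 5))*(-3 - 5)) = 190*(-40*(-6)*(-8)) = 190*(240*(-8)) = 190*(-1920) = -364800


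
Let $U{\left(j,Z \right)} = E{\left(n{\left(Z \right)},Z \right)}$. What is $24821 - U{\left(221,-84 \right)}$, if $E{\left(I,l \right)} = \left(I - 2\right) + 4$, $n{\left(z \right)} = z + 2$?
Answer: $24901$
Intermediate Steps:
$n{\left(z \right)} = 2 + z$
$E{\left(I,l \right)} = 2 + I$ ($E{\left(I,l \right)} = \left(-2 + I\right) + 4 = 2 + I$)
$U{\left(j,Z \right)} = 4 + Z$ ($U{\left(j,Z \right)} = 2 + \left(2 + Z\right) = 4 + Z$)
$24821 - U{\left(221,-84 \right)} = 24821 - \left(4 - 84\right) = 24821 - -80 = 24821 + 80 = 24901$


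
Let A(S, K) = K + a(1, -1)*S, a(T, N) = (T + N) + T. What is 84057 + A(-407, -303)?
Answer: 83347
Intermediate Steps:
a(T, N) = N + 2*T (a(T, N) = (N + T) + T = N + 2*T)
A(S, K) = K + S (A(S, K) = K + (-1 + 2*1)*S = K + (-1 + 2)*S = K + 1*S = K + S)
84057 + A(-407, -303) = 84057 + (-303 - 407) = 84057 - 710 = 83347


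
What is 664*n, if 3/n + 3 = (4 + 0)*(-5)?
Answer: -1992/23 ≈ -86.609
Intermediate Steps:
n = -3/23 (n = 3/(-3 + (4 + 0)*(-5)) = 3/(-3 + 4*(-5)) = 3/(-3 - 20) = 3/(-23) = 3*(-1/23) = -3/23 ≈ -0.13043)
664*n = 664*(-3/23) = -1992/23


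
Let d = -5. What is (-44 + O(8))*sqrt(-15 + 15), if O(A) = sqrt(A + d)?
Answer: 0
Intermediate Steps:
O(A) = sqrt(-5 + A) (O(A) = sqrt(A - 5) = sqrt(-5 + A))
(-44 + O(8))*sqrt(-15 + 15) = (-44 + sqrt(-5 + 8))*sqrt(-15 + 15) = (-44 + sqrt(3))*sqrt(0) = (-44 + sqrt(3))*0 = 0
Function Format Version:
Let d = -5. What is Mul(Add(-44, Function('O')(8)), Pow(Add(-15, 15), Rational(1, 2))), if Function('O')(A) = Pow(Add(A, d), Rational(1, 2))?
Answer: 0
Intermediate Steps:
Function('O')(A) = Pow(Add(-5, A), Rational(1, 2)) (Function('O')(A) = Pow(Add(A, -5), Rational(1, 2)) = Pow(Add(-5, A), Rational(1, 2)))
Mul(Add(-44, Function('O')(8)), Pow(Add(-15, 15), Rational(1, 2))) = Mul(Add(-44, Pow(Add(-5, 8), Rational(1, 2))), Pow(Add(-15, 15), Rational(1, 2))) = Mul(Add(-44, Pow(3, Rational(1, 2))), Pow(0, Rational(1, 2))) = Mul(Add(-44, Pow(3, Rational(1, 2))), 0) = 0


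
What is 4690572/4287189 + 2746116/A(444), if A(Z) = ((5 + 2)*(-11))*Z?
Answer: -322576584233/4071400487 ≈ -79.230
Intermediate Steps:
A(Z) = -77*Z (A(Z) = (7*(-11))*Z = -77*Z)
4690572/4287189 + 2746116/A(444) = 4690572/4287189 + 2746116/((-77*444)) = 4690572*(1/4287189) + 2746116/(-34188) = 1563524/1429063 + 2746116*(-1/34188) = 1563524/1429063 - 228843/2849 = -322576584233/4071400487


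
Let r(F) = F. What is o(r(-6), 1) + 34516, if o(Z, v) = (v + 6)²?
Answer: 34565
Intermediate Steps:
o(Z, v) = (6 + v)²
o(r(-6), 1) + 34516 = (6 + 1)² + 34516 = 7² + 34516 = 49 + 34516 = 34565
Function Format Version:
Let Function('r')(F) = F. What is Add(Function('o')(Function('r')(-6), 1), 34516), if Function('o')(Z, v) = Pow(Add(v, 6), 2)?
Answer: 34565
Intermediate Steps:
Function('o')(Z, v) = Pow(Add(6, v), 2)
Add(Function('o')(Function('r')(-6), 1), 34516) = Add(Pow(Add(6, 1), 2), 34516) = Add(Pow(7, 2), 34516) = Add(49, 34516) = 34565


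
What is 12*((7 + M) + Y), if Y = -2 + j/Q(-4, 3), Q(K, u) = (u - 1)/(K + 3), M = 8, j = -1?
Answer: 162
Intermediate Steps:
Q(K, u) = (-1 + u)/(3 + K)
Y = -3/2 (Y = -2 - 1/((-1 + 3)/(3 - 4)) = -2 - 1/(2/(-1)) = -2 - 1/((-1*2)) = -2 - 1/(-2) = -2 - 1*(-1/2) = -2 + 1/2 = -3/2 ≈ -1.5000)
12*((7 + M) + Y) = 12*((7 + 8) - 3/2) = 12*(15 - 3/2) = 12*(27/2) = 162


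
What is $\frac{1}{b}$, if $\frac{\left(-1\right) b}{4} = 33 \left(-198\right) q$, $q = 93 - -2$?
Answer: $\frac{1}{2482920} \approx 4.0275 \cdot 10^{-7}$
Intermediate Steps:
$q = 95$ ($q = 93 + 2 = 95$)
$b = 2482920$ ($b = - 4 \cdot 33 \left(-198\right) 95 = - 4 \left(\left(-6534\right) 95\right) = \left(-4\right) \left(-620730\right) = 2482920$)
$\frac{1}{b} = \frac{1}{2482920}$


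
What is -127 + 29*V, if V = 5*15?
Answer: 2048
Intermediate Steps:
V = 75
-127 + 29*V = -127 + 29*75 = -127 + 2175 = 2048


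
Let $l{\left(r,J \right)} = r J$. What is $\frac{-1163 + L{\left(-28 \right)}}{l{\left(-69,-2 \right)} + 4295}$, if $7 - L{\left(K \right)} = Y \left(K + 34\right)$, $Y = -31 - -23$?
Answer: $- \frac{1108}{4433} \approx -0.24994$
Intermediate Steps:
$Y = -8$ ($Y = -31 + 23 = -8$)
$l{\left(r,J \right)} = J r$
$L{\left(K \right)} = 279 + 8 K$ ($L{\left(K \right)} = 7 - - 8 \left(K + 34\right) = 7 - - 8 \left(34 + K\right) = 7 - \left(-272 - 8 K\right) = 7 + \left(272 + 8 K\right) = 279 + 8 K$)
$\frac{-1163 + L{\left(-28 \right)}}{l{\left(-69,-2 \right)} + 4295} = \frac{-1163 + \left(279 + 8 \left(-28\right)\right)}{\left(-2\right) \left(-69\right) + 4295} = \frac{-1163 + \left(279 - 224\right)}{138 + 4295} = \frac{-1163 + 55}{4433} = \left(-1108\right) \frac{1}{4433} = - \frac{1108}{4433}$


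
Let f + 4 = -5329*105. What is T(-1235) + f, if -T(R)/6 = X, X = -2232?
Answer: -546157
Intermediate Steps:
T(R) = 13392 (T(R) = -6*(-2232) = 13392)
f = -559549 (f = -4 - 5329*105 = -4 - 559545 = -559549)
T(-1235) + f = 13392 - 559549 = -546157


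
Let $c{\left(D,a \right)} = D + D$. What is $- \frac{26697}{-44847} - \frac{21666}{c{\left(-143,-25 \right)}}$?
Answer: $\frac{14837734}{194337} \approx 76.351$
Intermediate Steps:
$c{\left(D,a \right)} = 2 D$
$- \frac{26697}{-44847} - \frac{21666}{c{\left(-143,-25 \right)}} = - \frac{26697}{-44847} - \frac{21666}{2 \left(-143\right)} = \left(-26697\right) \left(- \frac{1}{44847}\right) - \frac{21666}{-286} = \frac{809}{1359} - - \frac{10833}{143} = \frac{809}{1359} + \frac{10833}{143} = \frac{14837734}{194337}$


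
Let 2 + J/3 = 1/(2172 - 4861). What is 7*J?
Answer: -112959/2689 ≈ -42.008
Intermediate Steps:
J = -16137/2689 (J = -6 + 3/(2172 - 4861) = -6 + 3/(-2689) = -6 + 3*(-1/2689) = -6 - 3/2689 = -16137/2689 ≈ -6.0011)
7*J = 7*(-16137/2689) = -112959/2689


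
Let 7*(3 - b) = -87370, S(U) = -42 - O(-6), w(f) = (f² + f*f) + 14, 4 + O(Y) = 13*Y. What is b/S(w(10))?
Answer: 87391/280 ≈ 312.11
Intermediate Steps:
O(Y) = -4 + 13*Y
w(f) = 14 + 2*f² (w(f) = (f² + f²) + 14 = 2*f² + 14 = 14 + 2*f²)
S(U) = 40 (S(U) = -42 - (-4 + 13*(-6)) = -42 - (-4 - 78) = -42 - 1*(-82) = -42 + 82 = 40)
b = 87391/7 (b = 3 - ⅐*(-87370) = 3 + 87370/7 = 87391/7 ≈ 12484.)
b/S(w(10)) = (87391/7)/40 = (87391/7)*(1/40) = 87391/280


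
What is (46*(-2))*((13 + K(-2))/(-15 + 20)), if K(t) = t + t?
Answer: -828/5 ≈ -165.60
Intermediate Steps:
K(t) = 2*t
(46*(-2))*((13 + K(-2))/(-15 + 20)) = (46*(-2))*((13 + 2*(-2))/(-15 + 20)) = -92*(13 - 4)/5 = -828/5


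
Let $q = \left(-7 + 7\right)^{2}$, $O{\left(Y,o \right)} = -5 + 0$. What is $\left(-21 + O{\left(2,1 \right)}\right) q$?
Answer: $0$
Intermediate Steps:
$O{\left(Y,o \right)} = -5$
$q = 0$ ($q = 0^{2} = 0$)
$\left(-21 + O{\left(2,1 \right)}\right) q = \left(-21 - 5\right) 0 = \left(-26\right) 0 = 0$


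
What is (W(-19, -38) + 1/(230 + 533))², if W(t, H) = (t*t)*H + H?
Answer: 110162384413929/582169 ≈ 1.8923e+8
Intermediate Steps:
W(t, H) = H + H*t² (W(t, H) = t²*H + H = H*t² + H = H + H*t²)
(W(-19, -38) + 1/(230 + 533))² = (-38*(1 + (-19)²) + 1/(230 + 533))² = (-38*(1 + 361) + 1/763)² = (-38*362 + 1/763)² = (-13756 + 1/763)² = (-10495827/763)² = 110162384413929/582169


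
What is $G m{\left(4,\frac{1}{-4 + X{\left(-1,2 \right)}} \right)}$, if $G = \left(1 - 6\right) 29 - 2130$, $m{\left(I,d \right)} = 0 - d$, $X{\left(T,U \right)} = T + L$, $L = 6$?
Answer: $2275$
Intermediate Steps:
$X{\left(T,U \right)} = 6 + T$ ($X{\left(T,U \right)} = T + 6 = 6 + T$)
$m{\left(I,d \right)} = - d$
$G = -2275$ ($G = \left(-5\right) 29 - 2130 = -145 - 2130 = -2275$)
$G m{\left(4,\frac{1}{-4 + X{\left(-1,2 \right)}} \right)} = - 2275 \left(- \frac{1}{-4 + \left(6 - 1\right)}\right) = - 2275 \left(- \frac{1}{-4 + 5}\right) = - 2275 \left(- 1^{-1}\right) = - 2275 \left(\left(-1\right) 1\right) = \left(-2275\right) \left(-1\right) = 2275$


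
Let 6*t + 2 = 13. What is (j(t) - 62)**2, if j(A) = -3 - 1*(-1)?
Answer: 4096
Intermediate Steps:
t = 11/6 (t = -1/3 + (1/6)*13 = -1/3 + 13/6 = 11/6 ≈ 1.8333)
j(A) = -2 (j(A) = -3 + 1 = -2)
(j(t) - 62)**2 = (-2 - 62)**2 = (-64)**2 = 4096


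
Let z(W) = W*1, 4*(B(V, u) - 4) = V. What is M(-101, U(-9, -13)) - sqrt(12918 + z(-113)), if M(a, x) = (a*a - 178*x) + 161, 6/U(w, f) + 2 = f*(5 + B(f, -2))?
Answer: 3185406/307 - sqrt(12805) ≈ 10263.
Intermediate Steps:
B(V, u) = 4 + V/4
z(W) = W
U(w, f) = 6/(-2 + f*(9 + f/4)) (U(w, f) = 6/(-2 + f*(5 + (4 + f/4))) = 6/(-2 + f*(9 + f/4)))
M(a, x) = 161 + a**2 - 178*x (M(a, x) = (a**2 - 178*x) + 161 = 161 + a**2 - 178*x)
M(-101, U(-9, -13)) - sqrt(12918 + z(-113)) = (161 + (-101)**2 - 4272/(-8 + (-13)**2 + 36*(-13))) - sqrt(12918 - 113) = (161 + 10201 - 4272/(-8 + 169 - 468)) - sqrt(12805) = (161 + 10201 - 4272/(-307)) - sqrt(12805) = (161 + 10201 - 4272*(-1)/307) - sqrt(12805) = (161 + 10201 - 178*(-24/307)) - sqrt(12805) = (161 + 10201 + 4272/307) - sqrt(12805) = 3185406/307 - sqrt(12805)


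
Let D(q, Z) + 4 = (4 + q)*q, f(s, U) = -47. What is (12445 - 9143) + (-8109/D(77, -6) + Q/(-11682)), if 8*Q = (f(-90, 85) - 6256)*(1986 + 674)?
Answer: 15357550451/4412964 ≈ 3480.1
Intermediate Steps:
D(q, Z) = -4 + q*(4 + q) (D(q, Z) = -4 + (4 + q)*q = -4 + q*(4 + q))
Q = -4191495/2 (Q = ((-47 - 6256)*(1986 + 674))/8 = (-6303*2660)/8 = (⅛)*(-16765980) = -4191495/2 ≈ -2.0957e+6)
(12445 - 9143) + (-8109/D(77, -6) + Q/(-11682)) = (12445 - 9143) + (-8109/(-4 + 77² + 4*77) - 4191495/2/(-11682)) = 3302 + (-8109/(-4 + 5929 + 308) - 4191495/2*(-1/11682)) = 3302 + (-8109/6233 + 127015/708) = 3302 + 785943323/4412964 = 15357550451/4412964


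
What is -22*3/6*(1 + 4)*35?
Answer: -1925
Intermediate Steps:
-22*3/6*(1 + 4)*35 = -22*3*(1/6)*5*35 = -11*5*35 = -22*5/2*35 = -55*35 = -1925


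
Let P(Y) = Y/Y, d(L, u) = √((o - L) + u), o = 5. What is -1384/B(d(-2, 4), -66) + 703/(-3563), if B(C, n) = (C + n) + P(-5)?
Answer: 22683217/1072463 + 692*√11/2107 ≈ 22.240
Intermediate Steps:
d(L, u) = √(5 + u - L) (d(L, u) = √((5 - L) + u) = √(5 + u - L))
P(Y) = 1
B(C, n) = 1 + C + n (B(C, n) = (C + n) + 1 = 1 + C + n)
-1384/B(d(-2, 4), -66) + 703/(-3563) = -1384/(1 + √(5 + 4 - 1*(-2)) - 66) + 703/(-3563) = -1384/(1 + √(5 + 4 + 2) - 66) + 703*(-1/3563) = -1384/(1 + √11 - 66) - 703/3563 = -1384/(-65 + √11) - 703/3563 = -703/3563 - 1384/(-65 + √11)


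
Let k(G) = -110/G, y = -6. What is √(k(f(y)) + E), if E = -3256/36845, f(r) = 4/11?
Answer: I*√1643120239530/73690 ≈ 17.395*I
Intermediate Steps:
f(r) = 4/11 (f(r) = 4*(1/11) = 4/11)
E = -3256/36845 (E = -3256*1/36845 = -3256/36845 ≈ -0.088370)
√(k(f(y)) + E) = √(-110/4/11 - 3256/36845) = √(-110*11/4 - 3256/36845) = √(-605/2 - 3256/36845) = √(-22297737/73690) = I*√1643120239530/73690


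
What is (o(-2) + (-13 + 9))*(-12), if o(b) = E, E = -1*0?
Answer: 48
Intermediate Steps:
E = 0
o(b) = 0
(o(-2) + (-13 + 9))*(-12) = (0 + (-13 + 9))*(-12) = (0 - 4)*(-12) = -4*(-12) = 48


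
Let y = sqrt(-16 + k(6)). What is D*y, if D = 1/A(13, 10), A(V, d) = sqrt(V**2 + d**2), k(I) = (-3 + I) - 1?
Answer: I*sqrt(3766)/269 ≈ 0.22813*I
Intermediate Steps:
k(I) = -4 + I
y = I*sqrt(14) (y = sqrt(-16 + (-4 + 6)) = sqrt(-16 + 2) = sqrt(-14) = I*sqrt(14) ≈ 3.7417*I)
D = sqrt(269)/269 (D = 1/(sqrt(13**2 + 10**2)) = 1/(sqrt(169 + 100)) = 1/(sqrt(269)) = sqrt(269)/269 ≈ 0.060971)
D*y = (sqrt(269)/269)*(I*sqrt(14)) = I*sqrt(3766)/269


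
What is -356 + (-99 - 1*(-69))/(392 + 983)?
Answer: -97906/275 ≈ -356.02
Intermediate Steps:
-356 + (-99 - 1*(-69))/(392 + 983) = -356 + (-99 + 69)/1375 = -356 - 30*1/1375 = -356 - 6/275 = -97906/275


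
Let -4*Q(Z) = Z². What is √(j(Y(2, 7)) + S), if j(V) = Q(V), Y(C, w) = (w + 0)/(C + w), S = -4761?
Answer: I*√1542613/18 ≈ 69.001*I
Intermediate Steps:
Q(Z) = -Z²/4
Y(C, w) = w/(C + w)
j(V) = -V²/4
√(j(Y(2, 7)) + S) = √(-49/(2 + 7)²/4 - 4761) = √(-(7/9)²/4 - 4761) = √(-¼*49/81 - 4761) = √(-49/324 - 4761) = √(-1542613/324) = I*√1542613/18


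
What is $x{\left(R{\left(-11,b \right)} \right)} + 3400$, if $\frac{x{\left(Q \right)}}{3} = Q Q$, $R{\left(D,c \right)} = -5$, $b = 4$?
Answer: $3475$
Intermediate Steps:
$x{\left(Q \right)} = 3 Q^{2}$ ($x{\left(Q \right)} = 3 Q Q = 3 Q^{2}$)
$x{\left(R{\left(-11,b \right)} \right)} + 3400 = 3 \left(-5\right)^{2} + 3400 = 3 \cdot 25 + 3400 = 75 + 3400 = 3475$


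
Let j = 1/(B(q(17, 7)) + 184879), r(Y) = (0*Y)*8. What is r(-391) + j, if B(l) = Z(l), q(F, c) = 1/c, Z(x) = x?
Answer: 7/1294154 ≈ 5.4089e-6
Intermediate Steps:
B(l) = l
r(Y) = 0 (r(Y) = 0*8 = 0)
j = 7/1294154 (j = 1/(1/7 + 184879) = 1/(⅐ + 184879) = 1/(1294154/7) = 7/1294154 ≈ 5.4089e-6)
r(-391) + j = 0 + 7/1294154 = 7/1294154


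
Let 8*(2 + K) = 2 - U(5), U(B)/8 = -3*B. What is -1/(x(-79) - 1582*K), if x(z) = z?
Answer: 2/42081 ≈ 4.7527e-5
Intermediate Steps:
U(B) = -24*B (U(B) = 8*(-3*B) = -24*B)
K = 53/4 (K = -2 + (2 - (-24)*5)/8 = -2 + (2 - 1*(-120))/8 = -2 + (2 + 120)/8 = -2 + (⅛)*122 = -2 + 61/4 = 53/4 ≈ 13.250)
-1/(x(-79) - 1582*K) = -1/(-79 - 1582*53/4) = -1/(-79 - 41923/2) = -1/(-42081/2) = -1*(-2/42081) = 2/42081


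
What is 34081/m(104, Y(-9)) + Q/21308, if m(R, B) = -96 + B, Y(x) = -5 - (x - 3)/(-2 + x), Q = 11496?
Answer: -1993816855/5982221 ≈ -333.29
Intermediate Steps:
Y(x) = -5 - (-3 + x)/(-2 + x)
34081/m(104, Y(-9)) + Q/21308 = 34081/(-96 + (13 - 6*(-9))/(-2 - 9)) + 11496/21308 = 34081/(-96 + (13 + 54)/(-11)) + 11496*(1/21308) = 34081/(-96 - 1/11*67) + 2874/5327 = 34081/(-96 - 67/11) + 2874/5327 = 34081/(-1123/11) + 2874/5327 = 34081*(-11/1123) + 2874/5327 = -374891/1123 + 2874/5327 = -1993816855/5982221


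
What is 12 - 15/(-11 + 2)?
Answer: 41/3 ≈ 13.667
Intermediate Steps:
12 - 15/(-11 + 2) = 12 - 15/(-9) = 12 - ⅑*(-15) = 12 + 5/3 = 41/3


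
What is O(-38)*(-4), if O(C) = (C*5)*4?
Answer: 3040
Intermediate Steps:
O(C) = 20*C (O(C) = (5*C)*4 = 20*C)
O(-38)*(-4) = (20*(-38))*(-4) = -760*(-4) = 3040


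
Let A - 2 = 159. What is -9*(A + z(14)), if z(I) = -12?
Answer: -1341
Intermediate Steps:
A = 161 (A = 2 + 159 = 161)
-9*(A + z(14)) = -9*(161 - 12) = -9*149 = -1341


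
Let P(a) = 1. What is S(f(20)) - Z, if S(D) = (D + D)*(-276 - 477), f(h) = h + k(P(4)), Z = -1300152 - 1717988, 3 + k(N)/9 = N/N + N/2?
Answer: 3008351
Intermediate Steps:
k(N) = -18 + 9*N/2 (k(N) = -27 + 9*(N/N + N/2) = -27 + 9*(1 + N*(½)) = -27 + 9*(1 + N/2) = -27 + (9 + 9*N/2) = -18 + 9*N/2)
Z = -3018140
f(h) = -27/2 + h (f(h) = h + (-18 + (9/2)*1) = h + (-18 + 9/2) = h - 27/2 = -27/2 + h)
S(D) = -1506*D (S(D) = (2*D)*(-753) = -1506*D)
S(f(20)) - Z = -1506*(-27/2 + 20) - 1*(-3018140) = -1506*13/2 + 3018140 = -9789 + 3018140 = 3008351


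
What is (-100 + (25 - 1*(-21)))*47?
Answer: -2538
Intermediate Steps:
(-100 + (25 - 1*(-21)))*47 = (-100 + (25 + 21))*47 = (-100 + 46)*47 = -54*47 = -2538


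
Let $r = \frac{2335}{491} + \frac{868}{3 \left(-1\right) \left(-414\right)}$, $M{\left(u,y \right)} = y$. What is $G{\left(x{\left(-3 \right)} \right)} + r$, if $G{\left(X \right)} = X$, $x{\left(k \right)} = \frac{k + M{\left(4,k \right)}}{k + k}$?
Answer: $\frac{1968040}{304911} \approx 6.4545$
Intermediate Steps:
$x{\left(k \right)} = 1$ ($x{\left(k \right)} = \frac{k + k}{k + k} = \frac{2 k}{2 k} = 2 k \frac{1}{2 k} = 1$)
$r = \frac{1663129}{304911}$ ($r = 2335 \cdot \frac{1}{491} + \frac{868}{\left(-3\right) \left(-414\right)} = \frac{2335}{491} + \frac{868}{1242} = \frac{2335}{491} + 868 \cdot \frac{1}{1242} = \frac{2335}{491} + \frac{434}{621} = \frac{1663129}{304911} \approx 5.4545$)
$G{\left(x{\left(-3 \right)} \right)} + r = 1 + \frac{1663129}{304911} = \frac{1968040}{304911}$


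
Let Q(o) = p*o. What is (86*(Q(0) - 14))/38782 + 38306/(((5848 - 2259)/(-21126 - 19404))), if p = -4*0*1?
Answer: -30105347572958/69594299 ≈ -4.3258e+5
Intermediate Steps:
p = 0 (p = 0*1 = 0)
Q(o) = 0 (Q(o) = 0*o = 0)
(86*(Q(0) - 14))/38782 + 38306/(((5848 - 2259)/(-21126 - 19404))) = (86*(0 - 14))/38782 + 38306/(((5848 - 2259)/(-21126 - 19404))) = (86*(-14))*(1/38782) + 38306/((3589/(-40530))) = -1204*1/38782 + 38306/((3589*(-1/40530))) = -602/19391 + 38306/(-3589/40530) = -602/19391 + 38306*(-40530/3589) = -602/19391 - 1552542180/3589 = -30105347572958/69594299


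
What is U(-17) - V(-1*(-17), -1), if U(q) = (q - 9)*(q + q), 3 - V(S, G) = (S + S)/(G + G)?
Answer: 864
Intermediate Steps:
V(S, G) = 3 - S/G (V(S, G) = 3 - (S + S)/(G + G) = 3 - 2*S/(2*G) = 3 - 2*S*1/(2*G) = 3 - S/G)
U(q) = 2*q*(-9 + q) (U(q) = (-9 + q)*(2*q) = 2*q*(-9 + q))
U(-17) - V(-1*(-17), -1) = 2*(-17)*(-9 - 17) - (3 - 1*(-1*(-17))/(-1)) = 2*(-17)*(-26) - (3 - 1*17*(-1)) = 884 - (3 + 17) = 884 - 1*20 = 884 - 20 = 864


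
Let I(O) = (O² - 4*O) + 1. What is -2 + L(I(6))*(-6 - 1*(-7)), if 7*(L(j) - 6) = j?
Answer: 41/7 ≈ 5.8571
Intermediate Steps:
I(O) = 1 + O² - 4*O
L(j) = 6 + j/7
-2 + L(I(6))*(-6 - 1*(-7)) = -2 + (6 + (1 + 6² - 4*6)/7)*(-6 - 1*(-7)) = -2 + (6 + (1 + 36 - 24)/7)*(-6 + 7) = -2 + (6 + (⅐)*13)*1 = -2 + (6 + 13/7)*1 = -2 + (55/7)*1 = -2 + 55/7 = 41/7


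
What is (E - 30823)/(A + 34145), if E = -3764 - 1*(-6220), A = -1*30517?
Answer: -28367/3628 ≈ -7.8189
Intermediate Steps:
A = -30517
E = 2456 (E = -3764 + 6220 = 2456)
(E - 30823)/(A + 34145) = (2456 - 30823)/(-30517 + 34145) = -28367/3628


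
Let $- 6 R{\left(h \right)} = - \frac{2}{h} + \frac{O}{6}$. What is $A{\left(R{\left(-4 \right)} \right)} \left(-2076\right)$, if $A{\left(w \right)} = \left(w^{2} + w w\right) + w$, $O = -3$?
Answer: $0$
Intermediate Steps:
$R{\left(h \right)} = \frac{1}{12} + \frac{1}{3 h}$ ($R{\left(h \right)} = - \frac{- \frac{2}{h} - \frac{3}{6}}{6} = - \frac{- \frac{2}{h} - \frac{1}{2}}{6} = - \frac{- \frac{1}{2} - \frac{2}{h}}{6} = \frac{1}{12} + \frac{1}{3 h}$)
$A{\left(w \right)} = w + 2 w^{2}$ ($A{\left(w \right)} = \left(w^{2} + w^{2}\right) + w = 2 w^{2} + w = w + 2 w^{2}$)
$A{\left(R{\left(-4 \right)} \right)} \left(-2076\right) = \frac{4 - 4}{12 \left(-4\right)} \left(1 + 2 \frac{4 - 4}{12 \left(-4\right)}\right) \left(-2076\right) = \frac{1}{12} \left(- \frac{1}{4}\right) 0 \left(1 + 2 \cdot \frac{1}{12} \left(- \frac{1}{4}\right) 0\right) \left(-2076\right) = 0 \left(1 + 2 \cdot 0\right) \left(-2076\right) = 0 \left(1 + 0\right) \left(-2076\right) = 0 \cdot 1 \left(-2076\right) = 0 \left(-2076\right) = 0$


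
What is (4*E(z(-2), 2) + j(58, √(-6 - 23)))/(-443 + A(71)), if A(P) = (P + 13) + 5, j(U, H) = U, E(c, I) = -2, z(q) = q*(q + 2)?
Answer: -25/177 ≈ -0.14124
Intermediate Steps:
z(q) = q*(2 + q)
A(P) = 18 + P (A(P) = (13 + P) + 5 = 18 + P)
(4*E(z(-2), 2) + j(58, √(-6 - 23)))/(-443 + A(71)) = (4*(-2) + 58)/(-443 + (18 + 71)) = (-8 + 58)/(-443 + 89) = 50/(-354) = 50*(-1/354) = -25/177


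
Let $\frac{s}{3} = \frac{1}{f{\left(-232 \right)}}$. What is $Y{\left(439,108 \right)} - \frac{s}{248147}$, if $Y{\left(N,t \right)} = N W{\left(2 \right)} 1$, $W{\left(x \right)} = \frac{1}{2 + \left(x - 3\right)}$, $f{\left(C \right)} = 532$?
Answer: $\frac{57954235553}{132014204} \approx 439.0$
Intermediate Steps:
$W{\left(x \right)} = \frac{1}{-1 + x}$ ($W{\left(x \right)} = \frac{1}{2 + \left(-3 + x\right)} = \frac{1}{-1 + x}$)
$Y{\left(N,t \right)} = N$ ($Y{\left(N,t \right)} = \frac{N}{-1 + 2} \cdot 1 = \frac{N}{1} \cdot 1 = N 1 \cdot 1 = N 1 = N$)
$s = \frac{3}{532} \approx 0.0056391$
$Y{\left(439,108 \right)} - \frac{s}{248147} = 439 - \frac{3}{532 \cdot 248147} = 439 - \frac{3}{532} \cdot \frac{1}{248147} = 439 - \frac{3}{132014204} = \frac{57954235553}{132014204}$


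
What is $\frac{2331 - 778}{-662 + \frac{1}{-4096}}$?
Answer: $- \frac{6361088}{2711553} \approx -2.3459$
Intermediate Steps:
$\frac{2331 - 778}{-662 + \frac{1}{-4096}} = \frac{1553}{-662 - \frac{1}{4096}} = \frac{1553}{- \frac{2711553}{4096}} = 1553 \left(- \frac{4096}{2711553}\right) = - \frac{6361088}{2711553}$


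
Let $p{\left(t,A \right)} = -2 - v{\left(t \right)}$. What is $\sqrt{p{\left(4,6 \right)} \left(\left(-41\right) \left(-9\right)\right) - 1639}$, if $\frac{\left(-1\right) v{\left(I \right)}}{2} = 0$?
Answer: $i \sqrt{2377} \approx 48.755 i$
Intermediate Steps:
$v{\left(I \right)} = 0$ ($v{\left(I \right)} = \left(-2\right) 0 = 0$)
$p{\left(t,A \right)} = -2$ ($p{\left(t,A \right)} = -2 - 0 = -2 + 0 = -2$)
$\sqrt{p{\left(4,6 \right)} \left(\left(-41\right) \left(-9\right)\right) - 1639} = \sqrt{- 2 \left(\left(-41\right) \left(-9\right)\right) - 1639} = \sqrt{\left(-2\right) 369 - 1639} = \sqrt{-738 - 1639} = \sqrt{-2377} = i \sqrt{2377}$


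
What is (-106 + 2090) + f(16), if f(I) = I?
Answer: 2000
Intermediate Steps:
(-106 + 2090) + f(16) = (-106 + 2090) + 16 = 1984 + 16 = 2000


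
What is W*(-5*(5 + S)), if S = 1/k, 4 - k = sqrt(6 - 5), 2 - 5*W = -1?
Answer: -16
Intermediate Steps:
W = 3/5 (W = 2/5 - 1/5*(-1) = 2/5 + 1/5 = 3/5 ≈ 0.60000)
k = 3 (k = 4 - sqrt(6 - 5) = 4 - sqrt(1) = 4 - 1*1 = 4 - 1 = 3)
S = 1/3 ≈ 0.33333
W*(-5*(5 + S)) = 3*(-5*(5 + 1/3))/5 = 3*(-5*16/3)/5 = (3/5)*(-80/3) = -16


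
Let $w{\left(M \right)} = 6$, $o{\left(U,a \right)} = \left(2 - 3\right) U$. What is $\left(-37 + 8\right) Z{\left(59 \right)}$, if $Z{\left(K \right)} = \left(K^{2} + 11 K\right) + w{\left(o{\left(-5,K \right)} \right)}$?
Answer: $-119944$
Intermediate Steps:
$o{\left(U,a \right)} = - U$
$Z{\left(K \right)} = 6 + K^{2} + 11 K$ ($Z{\left(K \right)} = \left(K^{2} + 11 K\right) + 6 = 6 + K^{2} + 11 K$)
$\left(-37 + 8\right) Z{\left(59 \right)} = \left(-37 + 8\right) \left(6 + 59^{2} + 11 \cdot 59\right) = - 29 \left(6 + 3481 + 649\right) = \left(-29\right) 4136 = -119944$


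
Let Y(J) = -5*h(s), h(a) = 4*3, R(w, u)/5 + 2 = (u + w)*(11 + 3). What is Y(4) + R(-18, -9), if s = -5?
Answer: -1960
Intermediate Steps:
R(w, u) = -10 + 70*u + 70*w (R(w, u) = -10 + 5*((u + w)*(11 + 3)) = -10 + 5*((u + w)*14) = -10 + 5*(14*u + 14*w) = -10 + (70*u + 70*w) = -10 + 70*u + 70*w)
h(a) = 12
Y(J) = -60 (Y(J) = -5*12 = -60)
Y(4) + R(-18, -9) = -60 + (-10 + 70*(-9) + 70*(-18)) = -60 + (-10 - 630 - 1260) = -60 - 1900 = -1960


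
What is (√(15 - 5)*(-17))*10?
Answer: -170*√10 ≈ -537.59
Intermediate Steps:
(√(15 - 5)*(-17))*10 = (√10*(-17))*10 = -17*√10*10 = -170*√10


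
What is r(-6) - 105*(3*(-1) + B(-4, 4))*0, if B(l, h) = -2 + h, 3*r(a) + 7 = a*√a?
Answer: -7/3 - 2*I*√6 ≈ -2.3333 - 4.899*I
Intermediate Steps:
r(a) = -7/3 + a^(3/2)/3 (r(a) = -7/3 + (a*√a)/3 = -7/3 + a^(3/2)/3)
r(-6) - 105*(3*(-1) + B(-4, 4))*0 = (-7/3 + (-6)^(3/2)/3) - 105*(3*(-1) + (-2 + 4))*0 = (-7/3 + (-6*I*√6)/3) - 105*(-3 + 2)*0 = (-7/3 - 2*I*√6) - (-105)*0 = (-7/3 - 2*I*√6) - 105*0 = (-7/3 - 2*I*√6) + 0 = -7/3 - 2*I*√6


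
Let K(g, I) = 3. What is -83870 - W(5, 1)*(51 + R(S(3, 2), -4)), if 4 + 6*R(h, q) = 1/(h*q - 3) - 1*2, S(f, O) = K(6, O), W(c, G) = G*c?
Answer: -1514159/18 ≈ -84120.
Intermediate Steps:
S(f, O) = 3
R(h, q) = -1 + 1/(6*(-3 + h*q)) (R(h, q) = -⅔ + (1/(h*q - 3) - 1*2)/6 = -⅔ + (1/(-3 + h*q) - 2)/6 = -⅔ + (-2 + 1/(-3 + h*q))/6 = -⅔ + (-⅓ + 1/(6*(-3 + h*q))) = -1 + 1/(6*(-3 + h*q)))
-83870 - W(5, 1)*(51 + R(S(3, 2), -4)) = -83870 - 1*5*(51 + (19/6 - 1*3*(-4))/(-3 + 3*(-4))) = -83870 - 5*(51 + (19/6 + 12)/(-3 - 12)) = -83870 - 5*(51 + (91/6)/(-15)) = -83870 - 5*(51 - 1/15*91/6) = -83870 - 5*(51 - 91/90) = -83870 - 5*4499/90 = -83870 - 1*4499/18 = -83870 - 4499/18 = -1514159/18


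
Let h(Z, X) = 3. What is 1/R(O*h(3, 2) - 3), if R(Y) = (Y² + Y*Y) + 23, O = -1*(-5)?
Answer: 1/311 ≈ 0.0032154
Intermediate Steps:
O = 5
R(Y) = 23 + 2*Y² (R(Y) = (Y² + Y²) + 23 = 2*Y² + 23 = 23 + 2*Y²)
1/R(O*h(3, 2) - 3) = 1/(23 + 2*(5*3 - 3)²) = 1/(23 + 2*(15 - 3)²) = 1/(23 + 2*12²) = 1/(23 + 2*144) = 1/(23 + 288) = 1/311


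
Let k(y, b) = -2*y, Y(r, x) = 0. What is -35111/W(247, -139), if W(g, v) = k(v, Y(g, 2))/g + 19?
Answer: -8672417/4971 ≈ -1744.6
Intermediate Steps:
W(g, v) = 19 - 2*v/g (W(g, v) = (-2*v)/g + 19 = -2*v/g + 19 = 19 - 2*v/g)
-35111/W(247, -139) = -35111/(19 - 2*(-139)/247) = -35111/(19 - 2*(-139)*1/247) = -35111/(19 + 278/247) = -35111/4971/247 = -35111*247/4971 = -8672417/4971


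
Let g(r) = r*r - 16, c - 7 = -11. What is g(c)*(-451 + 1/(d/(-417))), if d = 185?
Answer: 0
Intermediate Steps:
c = -4 (c = 7 - 11 = -4)
g(r) = -16 + r² (g(r) = r² - 16 = -16 + r²)
g(c)*(-451 + 1/(d/(-417))) = (-16 + (-4)²)*(-451 + 1/(185/(-417))) = (-16 + 16)*(-451 + 1/(185*(-1/417))) = 0*(-451 + 1/(-185/417)) = 0*(-451 - 417/185) = 0*(-83852/185) = 0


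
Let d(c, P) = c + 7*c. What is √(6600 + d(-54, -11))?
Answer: 2*√1542 ≈ 78.537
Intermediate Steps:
d(c, P) = 8*c
√(6600 + d(-54, -11)) = √(6600 + 8*(-54)) = √(6600 - 432) = √6168 = 2*√1542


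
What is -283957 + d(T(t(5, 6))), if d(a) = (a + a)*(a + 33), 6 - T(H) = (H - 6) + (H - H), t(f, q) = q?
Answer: -283489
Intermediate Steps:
T(H) = 12 - H (T(H) = 6 - ((H - 6) + (H - H)) = 6 - ((-6 + H) + 0) = 6 - (-6 + H) = 6 + (6 - H) = 12 - H)
d(a) = 2*a*(33 + a) (d(a) = (2*a)*(33 + a) = 2*a*(33 + a))
-283957 + d(T(t(5, 6))) = -283957 + 2*(12 - 1*6)*(33 + (12 - 1*6)) = -283957 + 2*(12 - 6)*(33 + (12 - 6)) = -283957 + 2*6*(33 + 6) = -283957 + 2*6*39 = -283957 + 468 = -283489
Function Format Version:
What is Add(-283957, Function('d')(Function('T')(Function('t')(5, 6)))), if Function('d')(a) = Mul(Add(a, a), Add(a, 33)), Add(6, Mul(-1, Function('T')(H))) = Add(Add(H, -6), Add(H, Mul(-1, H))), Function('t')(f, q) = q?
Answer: -283489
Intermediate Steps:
Function('T')(H) = Add(12, Mul(-1, H)) (Function('T')(H) = Add(6, Mul(-1, Add(Add(H, -6), Add(H, Mul(-1, H))))) = Add(6, Mul(-1, Add(Add(-6, H), 0))) = Add(6, Mul(-1, Add(-6, H))) = Add(6, Add(6, Mul(-1, H))) = Add(12, Mul(-1, H)))
Function('d')(a) = Mul(2, a, Add(33, a)) (Function('d')(a) = Mul(Mul(2, a), Add(33, a)) = Mul(2, a, Add(33, a)))
Add(-283957, Function('d')(Function('T')(Function('t')(5, 6)))) = Add(-283957, Mul(2, Add(12, Mul(-1, 6)), Add(33, Add(12, Mul(-1, 6))))) = Add(-283957, Mul(2, Add(12, -6), Add(33, Add(12, -6)))) = Add(-283957, Mul(2, 6, Add(33, 6))) = Add(-283957, Mul(2, 6, 39)) = Add(-283957, 468) = -283489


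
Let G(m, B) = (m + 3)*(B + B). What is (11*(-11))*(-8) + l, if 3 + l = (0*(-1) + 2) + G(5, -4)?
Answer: 903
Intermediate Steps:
G(m, B) = 2*B*(3 + m) (G(m, B) = (3 + m)*(2*B) = 2*B*(3 + m))
l = -65 (l = -3 + ((0*(-1) + 2) + 2*(-4)*(3 + 5)) = -3 + ((0 + 2) + 2*(-4)*8) = -3 + (2 - 64) = -3 - 62 = -65)
(11*(-11))*(-8) + l = (11*(-11))*(-8) - 65 = -121*(-8) - 65 = 968 - 65 = 903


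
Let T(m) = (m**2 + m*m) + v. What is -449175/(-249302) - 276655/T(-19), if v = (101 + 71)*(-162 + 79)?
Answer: 18764690690/844759827 ≈ 22.213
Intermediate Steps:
v = -14276 (v = 172*(-83) = -14276)
T(m) = -14276 + 2*m**2 (T(m) = (m**2 + m*m) - 14276 = (m**2 + m**2) - 14276 = 2*m**2 - 14276 = -14276 + 2*m**2)
-449175/(-249302) - 276655/T(-19) = -449175/(-249302) - 276655/(-14276 + 2*(-19)**2) = -449175*(-1/249302) - 276655/(-14276 + 2*361) = 449175/249302 - 276655/(-14276 + 722) = 449175/249302 - 276655/(-13554) = 449175/249302 - 276655*(-1/13554) = 449175/249302 + 276655/13554 = 18764690690/844759827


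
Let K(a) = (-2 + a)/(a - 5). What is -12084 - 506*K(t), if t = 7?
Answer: -13349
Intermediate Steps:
K(a) = (-2 + a)/(-5 + a)
-12084 - 506*K(t) = -12084 - 506*(-2 + 7)/(-5 + 7) = -12084 - 506*5/2 = -12084 - 1*1265 = -12084 - 1265 = -13349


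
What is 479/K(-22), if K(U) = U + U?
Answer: -479/44 ≈ -10.886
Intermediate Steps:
K(U) = 2*U
479/K(-22) = 479/((2*(-22))) = 479/(-44) = 479*(-1/44) = -479/44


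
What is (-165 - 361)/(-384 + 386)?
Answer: -263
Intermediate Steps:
(-165 - 361)/(-384 + 386) = -526/2 = -526*½ = -263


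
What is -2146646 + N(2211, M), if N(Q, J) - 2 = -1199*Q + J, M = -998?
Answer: -4798631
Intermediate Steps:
N(Q, J) = 2 + J - 1199*Q (N(Q, J) = 2 + (-1199*Q + J) = 2 + (J - 1199*Q) = 2 + J - 1199*Q)
-2146646 + N(2211, M) = -2146646 + (2 - 998 - 1199*2211) = -2146646 + (2 - 998 - 2650989) = -2146646 - 2651985 = -4798631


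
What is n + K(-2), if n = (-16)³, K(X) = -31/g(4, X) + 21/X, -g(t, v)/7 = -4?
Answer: -115013/28 ≈ -4107.6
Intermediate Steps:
g(t, v) = 28 (g(t, v) = -7*(-4) = 28)
K(X) = -31/28 + 21/X
n = -4096
n + K(-2) = -4096 + (-31/28 + 21/(-2)) = -4096 + (-31/28 + 21*(-½)) = -4096 + (-31/28 - 21/2) = -4096 - 325/28 = -115013/28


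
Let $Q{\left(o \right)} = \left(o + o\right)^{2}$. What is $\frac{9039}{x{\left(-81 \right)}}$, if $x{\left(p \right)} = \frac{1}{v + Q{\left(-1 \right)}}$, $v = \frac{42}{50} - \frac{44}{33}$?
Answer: $\frac{792419}{25} \approx 31697.0$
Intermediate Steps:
$Q{\left(o \right)} = 4 o^{2}$ ($Q{\left(o \right)} = \left(2 o\right)^{2} = 4 o^{2}$)
$v = - \frac{37}{75}$ ($v = 42 \cdot \frac{1}{50} - \frac{4}{3} = \frac{21}{25} - \frac{4}{3} = - \frac{37}{75} \approx -0.49333$)
$x{\left(p \right)} = \frac{75}{263}$ ($x{\left(p \right)} = \frac{1}{- \frac{37}{75} + 4 \left(-1\right)^{2}} = \frac{1}{- \frac{37}{75} + 4 \cdot 1} = \frac{1}{- \frac{37}{75} + 4} = \frac{1}{\frac{263}{75}} = \frac{75}{263}$)
$\frac{9039}{x{\left(-81 \right)}} = \frac{9039}{\frac{75}{263}} = 9039 \cdot \frac{263}{75} = \frac{792419}{25}$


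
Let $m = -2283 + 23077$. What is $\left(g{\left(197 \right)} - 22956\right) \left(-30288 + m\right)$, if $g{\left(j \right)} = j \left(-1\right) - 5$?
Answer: $219862052$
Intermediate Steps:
$g{\left(j \right)} = -5 - j$ ($g{\left(j \right)} = - j - 5 = -5 - j$)
$m = 20794$
$\left(g{\left(197 \right)} - 22956\right) \left(-30288 + m\right) = \left(\left(-5 - 197\right) - 22956\right) \left(-30288 + 20794\right) = \left(\left(-5 - 197\right) - 22956\right) \left(-9494\right) = \left(-202 - 22956\right) \left(-9494\right) = \left(-23158\right) \left(-9494\right) = 219862052$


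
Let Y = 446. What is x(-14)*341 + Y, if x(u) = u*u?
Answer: 67282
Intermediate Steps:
x(u) = u²
x(-14)*341 + Y = (-14)²*341 + 446 = 196*341 + 446 = 66836 + 446 = 67282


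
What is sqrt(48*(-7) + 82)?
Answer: I*sqrt(254) ≈ 15.937*I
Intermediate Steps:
sqrt(48*(-7) + 82) = sqrt(-336 + 82) = sqrt(-254) = I*sqrt(254)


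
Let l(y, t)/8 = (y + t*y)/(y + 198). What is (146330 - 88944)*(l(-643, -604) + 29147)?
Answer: 566318504038/445 ≈ 1.2726e+9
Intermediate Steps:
l(y, t) = 8*(y + t*y)/(198 + y) (l(y, t) = 8*((y + t*y)/(y + 198)) = 8*((y + t*y)/(198 + y)) = 8*(y + t*y)/(198 + y))
(146330 - 88944)*(l(-643, -604) + 29147) = (146330 - 88944)*(8*(-643)*(1 - 604)/(198 - 643) + 29147) = 57386*(8*(-643)*(-603)/(-445) + 29147) = 57386*(8*(-643)*(-1/445)*(-603) + 29147) = 57386*(-3101832/445 + 29147) = 57386*(9868583/445) = 566318504038/445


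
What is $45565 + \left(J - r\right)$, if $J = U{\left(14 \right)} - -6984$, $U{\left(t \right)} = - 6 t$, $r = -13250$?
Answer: $65715$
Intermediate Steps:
$J = 6900$ ($J = \left(-6\right) 14 - -6984 = -84 + 6984 = 6900$)
$45565 + \left(J - r\right) = 45565 + \left(6900 - -13250\right) = 45565 + \left(6900 + 13250\right) = 45565 + 20150 = 65715$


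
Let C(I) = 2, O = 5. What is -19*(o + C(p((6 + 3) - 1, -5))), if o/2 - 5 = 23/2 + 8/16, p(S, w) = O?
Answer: -684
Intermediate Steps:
p(S, w) = 5
o = 34 (o = 10 + 2*(23/2 + 8/16) = 10 + 2*(23*(½) + 8*(1/16)) = 10 + 2*(23/2 + ½) = 10 + 2*12 = 10 + 24 = 34)
-19*(o + C(p((6 + 3) - 1, -5))) = -19*(34 + 2) = -19*36 = -684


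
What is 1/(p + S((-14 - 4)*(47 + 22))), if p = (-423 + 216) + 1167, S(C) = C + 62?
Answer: -1/220 ≈ -0.0045455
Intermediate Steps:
S(C) = 62 + C
p = 960 (p = -207 + 1167 = 960)
1/(p + S((-14 - 4)*(47 + 22))) = 1/(960 + (62 + (-14 - 4)*(47 + 22))) = 1/(960 + (62 - 18*69)) = 1/(960 + (62 - 1242)) = 1/(960 - 1180) = 1/(-220) = -1/220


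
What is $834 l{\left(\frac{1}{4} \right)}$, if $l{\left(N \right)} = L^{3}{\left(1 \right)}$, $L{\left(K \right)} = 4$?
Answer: $53376$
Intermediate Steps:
$l{\left(N \right)} = 64$ ($l{\left(N \right)} = 4^{3} = 64$)
$834 l{\left(\frac{1}{4} \right)} = 834 \cdot 64 = 53376$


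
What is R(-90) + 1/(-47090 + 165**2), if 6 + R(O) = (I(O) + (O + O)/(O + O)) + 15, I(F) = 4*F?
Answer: -6952751/19865 ≈ -350.00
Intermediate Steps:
R(O) = 10 + 4*O (R(O) = -6 + ((4*O + (O + O)/(O + O)) + 15) = -6 + ((4*O + (2*O)/((2*O))) + 15) = -6 + ((4*O + (2*O)*(1/(2*O))) + 15) = -6 + ((4*O + 1) + 15) = -6 + ((1 + 4*O) + 15) = -6 + (16 + 4*O) = 10 + 4*O)
R(-90) + 1/(-47090 + 165**2) = (10 + 4*(-90)) + 1/(-47090 + 165**2) = (10 - 360) + 1/(-47090 + 27225) = -350 + 1/(-19865) = -350 - 1/19865 = -6952751/19865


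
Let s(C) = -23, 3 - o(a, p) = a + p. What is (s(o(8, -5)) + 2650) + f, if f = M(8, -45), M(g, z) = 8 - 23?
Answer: 2612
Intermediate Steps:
M(g, z) = -15
o(a, p) = 3 - a - p (o(a, p) = 3 - (a + p) = 3 + (-a - p) = 3 - a - p)
f = -15
(s(o(8, -5)) + 2650) + f = (-23 + 2650) - 15 = 2627 - 15 = 2612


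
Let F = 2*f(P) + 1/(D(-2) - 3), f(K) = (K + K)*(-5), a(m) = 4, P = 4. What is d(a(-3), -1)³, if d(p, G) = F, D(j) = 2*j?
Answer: -176558481/343 ≈ -5.1475e+5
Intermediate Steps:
f(K) = -10*K (f(K) = (2*K)*(-5) = -10*K)
F = -561/7 (F = 2*(-10*4) + 1/(2*(-2) - 3) = 2*(-40) + 1/(-4 - 3) = -80 + 1/(-7) = -80 - ⅐ = -561/7 ≈ -80.143)
d(p, G) = -561/7
d(a(-3), -1)³ = (-561/7)³ = -176558481/343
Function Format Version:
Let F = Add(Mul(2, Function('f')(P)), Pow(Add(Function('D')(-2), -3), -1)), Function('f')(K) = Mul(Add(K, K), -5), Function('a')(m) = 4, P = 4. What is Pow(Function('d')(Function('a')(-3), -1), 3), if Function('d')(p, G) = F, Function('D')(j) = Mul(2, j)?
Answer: Rational(-176558481, 343) ≈ -5.1475e+5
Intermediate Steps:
Function('f')(K) = Mul(-10, K) (Function('f')(K) = Mul(Mul(2, K), -5) = Mul(-10, K))
F = Rational(-561, 7) (F = Add(Mul(2, Mul(-10, 4)), Pow(Add(Mul(2, -2), -3), -1)) = Add(Mul(2, -40), Pow(Add(-4, -3), -1)) = Add(-80, Pow(-7, -1)) = Add(-80, Rational(-1, 7)) = Rational(-561, 7) ≈ -80.143)
Function('d')(p, G) = Rational(-561, 7)
Pow(Function('d')(Function('a')(-3), -1), 3) = Pow(Rational(-561, 7), 3) = Rational(-176558481, 343)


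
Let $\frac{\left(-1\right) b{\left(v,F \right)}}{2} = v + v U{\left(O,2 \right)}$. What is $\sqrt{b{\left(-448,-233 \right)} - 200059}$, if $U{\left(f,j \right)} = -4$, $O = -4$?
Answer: $i \sqrt{202747} \approx 450.27 i$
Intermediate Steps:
$b{\left(v,F \right)} = 6 v$ ($b{\left(v,F \right)} = - 2 \left(v + v \left(-4\right)\right) = - 2 \left(v - 4 v\right) = - 2 \left(- 3 v\right) = 6 v$)
$\sqrt{b{\left(-448,-233 \right)} - 200059} = \sqrt{6 \left(-448\right) - 200059} = \sqrt{-2688 - 200059} = \sqrt{-202747} = i \sqrt{202747}$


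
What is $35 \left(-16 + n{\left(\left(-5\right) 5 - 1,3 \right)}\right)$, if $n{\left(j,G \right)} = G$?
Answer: $-455$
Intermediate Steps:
$35 \left(-16 + n{\left(\left(-5\right) 5 - 1,3 \right)}\right) = 35 \left(-16 + 3\right) = 35 \left(-13\right) = -455$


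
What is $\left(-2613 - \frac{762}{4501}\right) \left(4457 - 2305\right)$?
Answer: $- \frac{25311555000}{4501} \approx -5.6235 \cdot 10^{6}$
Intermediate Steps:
$\left(-2613 - \frac{762}{4501}\right) \left(4457 - 2305\right) = \left(-2613 - \frac{762}{4501}\right) 2152 = \left(- \frac{11761875}{4501}\right) 2152 = - \frac{25311555000}{4501}$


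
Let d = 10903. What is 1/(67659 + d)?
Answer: 1/78562 ≈ 1.2729e-5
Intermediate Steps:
1/(67659 + d) = 1/(67659 + 10903) = 1/78562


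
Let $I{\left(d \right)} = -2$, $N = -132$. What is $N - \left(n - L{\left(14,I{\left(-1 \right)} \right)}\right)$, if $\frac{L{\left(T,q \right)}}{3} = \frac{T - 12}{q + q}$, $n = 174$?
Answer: $- \frac{615}{2} \approx -307.5$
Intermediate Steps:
$L{\left(T,q \right)} = \frac{3 \left(-12 + T\right)}{2 q}$ ($L{\left(T,q \right)} = 3 \frac{T - 12}{q + q} = 3 \frac{-12 + T}{2 q} = \frac{3 \left(-12 + T\right)}{2 q}$)
$N - \left(n - L{\left(14,I{\left(-1 \right)} \right)}\right) = -132 - \left(174 - \frac{3 \left(-12 + 14\right)}{2 \left(-2\right)}\right) = -132 - \left(174 - \frac{3}{2} \left(- \frac{1}{2}\right) 2\right) = -132 - \left(174 - - \frac{3}{2}\right) = -132 - \left(174 + \frac{3}{2}\right) = -132 - \frac{351}{2} = - \frac{615}{2}$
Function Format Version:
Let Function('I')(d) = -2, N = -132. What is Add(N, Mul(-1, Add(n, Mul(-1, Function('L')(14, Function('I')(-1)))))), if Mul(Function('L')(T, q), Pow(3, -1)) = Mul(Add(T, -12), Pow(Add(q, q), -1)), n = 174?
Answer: Rational(-615, 2) ≈ -307.50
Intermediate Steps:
Function('L')(T, q) = Mul(Rational(3, 2), Pow(q, -1), Add(-12, T)) (Function('L')(T, q) = Mul(3, Mul(Add(T, -12), Pow(Add(q, q), -1))) = Mul(3, Mul(Add(-12, T), Pow(Mul(2, q), -1))) = Mul(3, Mul(Add(-12, T), Mul(Rational(1, 2), Pow(q, -1)))) = Mul(3, Mul(Rational(1, 2), Pow(q, -1), Add(-12, T))) = Mul(Rational(3, 2), Pow(q, -1), Add(-12, T)))
Add(N, Mul(-1, Add(n, Mul(-1, Function('L')(14, Function('I')(-1)))))) = Add(-132, Mul(-1, Add(174, Mul(-1, Mul(Rational(3, 2), Pow(-2, -1), Add(-12, 14)))))) = Add(-132, Mul(-1, Add(174, Mul(-1, Mul(Rational(3, 2), Rational(-1, 2), 2))))) = Add(-132, Mul(-1, Add(174, Mul(-1, Rational(-3, 2))))) = Add(-132, Mul(-1, Add(174, Rational(3, 2)))) = Add(-132, Mul(-1, Rational(351, 2))) = Add(-132, Rational(-351, 2)) = Rational(-615, 2)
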